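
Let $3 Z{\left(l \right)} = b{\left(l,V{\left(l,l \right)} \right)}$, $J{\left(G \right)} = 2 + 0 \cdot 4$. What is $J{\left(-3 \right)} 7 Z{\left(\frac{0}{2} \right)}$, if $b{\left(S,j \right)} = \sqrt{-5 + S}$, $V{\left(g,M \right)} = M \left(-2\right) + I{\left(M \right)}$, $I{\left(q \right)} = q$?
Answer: $\frac{14 i \sqrt{5}}{3} \approx 10.435 i$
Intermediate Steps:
$J{\left(G \right)} = 2$ ($J{\left(G \right)} = 2 + 0 = 2$)
$V{\left(g,M \right)} = - M$ ($V{\left(g,M \right)} = M \left(-2\right) + M = - 2 M + M = - M$)
$Z{\left(l \right)} = \frac{\sqrt{-5 + l}}{3}$
$J{\left(-3 \right)} 7 Z{\left(\frac{0}{2} \right)} = 2 \cdot 7 \frac{\sqrt{-5 + \frac{0}{2}}}{3} = 14 \frac{\sqrt{-5 + 0 \cdot \frac{1}{2}}}{3} = 14 \frac{\sqrt{-5 + 0}}{3} = 14 \frac{\sqrt{-5}}{3} = 14 \frac{i \sqrt{5}}{3} = \frac{14 i \sqrt{5}}{3}$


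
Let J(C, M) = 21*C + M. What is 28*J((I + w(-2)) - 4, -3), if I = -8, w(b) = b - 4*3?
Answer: -15372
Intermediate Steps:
w(b) = -12 + b (w(b) = b - 12 = -12 + b)
J(C, M) = M + 21*C
28*J((I + w(-2)) - 4, -3) = 28*(-3 + 21*((-8 + (-12 - 2)) - 4)) = 28*(-3 + 21*((-8 - 14) - 4)) = 28*(-3 + 21*(-22 - 4)) = 28*(-3 + 21*(-26)) = 28*(-3 - 546) = 28*(-549) = -15372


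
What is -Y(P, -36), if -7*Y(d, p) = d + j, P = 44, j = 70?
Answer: 114/7 ≈ 16.286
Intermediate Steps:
Y(d, p) = -10 - d/7 (Y(d, p) = -(d + 70)/7 = -(70 + d)/7 = -10 - d/7)
-Y(P, -36) = -(-10 - 1/7*44) = -(-10 - 44/7) = -1*(-114/7) = 114/7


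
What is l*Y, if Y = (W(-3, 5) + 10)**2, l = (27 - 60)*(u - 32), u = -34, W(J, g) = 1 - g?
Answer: 78408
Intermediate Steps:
l = 2178 (l = (27 - 60)*(-34 - 32) = -33*(-66) = 2178)
Y = 36 (Y = ((1 - 1*5) + 10)**2 = ((1 - 5) + 10)**2 = (-4 + 10)**2 = 6**2 = 36)
l*Y = 2178*36 = 78408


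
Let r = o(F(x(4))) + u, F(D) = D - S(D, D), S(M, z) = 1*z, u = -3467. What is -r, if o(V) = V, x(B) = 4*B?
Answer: 3467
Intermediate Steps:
S(M, z) = z
F(D) = 0 (F(D) = D - D = 0)
r = -3467 (r = 0 - 3467 = -3467)
-r = -1*(-3467) = 3467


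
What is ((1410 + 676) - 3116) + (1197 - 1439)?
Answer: -1272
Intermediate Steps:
((1410 + 676) - 3116) + (1197 - 1439) = (2086 - 3116) - 242 = -1030 - 242 = -1272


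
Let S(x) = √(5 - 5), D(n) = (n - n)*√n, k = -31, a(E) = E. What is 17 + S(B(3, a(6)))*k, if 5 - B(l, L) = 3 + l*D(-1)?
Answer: 17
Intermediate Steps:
D(n) = 0 (D(n) = 0*√n = 0)
B(l, L) = 2 (B(l, L) = 5 - (3 + l*0) = 5 - (3 + 0) = 5 - 1*3 = 5 - 3 = 2)
S(x) = 0 (S(x) = √0 = 0)
17 + S(B(3, a(6)))*k = 17 + 0*(-31) = 17 + 0 = 17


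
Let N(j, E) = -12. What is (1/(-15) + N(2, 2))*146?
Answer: -26426/15 ≈ -1761.7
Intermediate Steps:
(1/(-15) + N(2, 2))*146 = (1/(-15) - 12)*146 = (-1/15 - 12)*146 = -181/15*146 = -26426/15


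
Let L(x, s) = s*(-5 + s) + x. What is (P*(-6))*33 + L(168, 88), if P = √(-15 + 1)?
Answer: 7472 - 198*I*√14 ≈ 7472.0 - 740.85*I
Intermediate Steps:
P = I*√14 (P = √(-14) = I*√14 ≈ 3.7417*I)
L(x, s) = x + s*(-5 + s)
(P*(-6))*33 + L(168, 88) = ((I*√14)*(-6))*33 + (168 + 88² - 5*88) = -6*I*√14*33 + (168 + 7744 - 440) = -198*I*√14 + 7472 = 7472 - 198*I*√14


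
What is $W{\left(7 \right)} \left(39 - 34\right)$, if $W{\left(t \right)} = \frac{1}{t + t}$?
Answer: $\frac{5}{14} \approx 0.35714$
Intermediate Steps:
$W{\left(t \right)} = \frac{1}{2 t}$
$W{\left(7 \right)} \left(39 - 34\right) = \frac{1}{2 \cdot 7} \left(39 - 34\right) = \frac{1}{2} \cdot \frac{1}{7} \cdot 5 = \frac{1}{14} \cdot 5 = \frac{5}{14}$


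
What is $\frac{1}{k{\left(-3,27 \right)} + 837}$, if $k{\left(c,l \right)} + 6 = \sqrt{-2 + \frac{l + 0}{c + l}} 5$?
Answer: $\frac{6648}{5524663} - \frac{10 i \sqrt{14}}{5524663} \approx 0.0012033 - 6.7726 \cdot 10^{-6} i$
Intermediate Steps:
$k{\left(c,l \right)} = -6 + 5 \sqrt{-2 + \frac{l}{c + l}}$ ($k{\left(c,l \right)} = -6 + \sqrt{-2 + \frac{l + 0}{c + l}} 5 = -6 + \sqrt{-2 + \frac{l}{c + l}} 5 = -6 + 5 \sqrt{-2 + \frac{l}{c + l}}$)
$\frac{1}{k{\left(-3,27 \right)} + 837} = \frac{1}{\left(-6 + 5 \sqrt{\frac{\left(-1\right) 27 - -6}{-3 + 27}}\right) + 837} = \frac{1}{\left(-6 + 5 \sqrt{\frac{-27 + 6}{24}}\right) + 837} = \frac{1}{\left(-6 + 5 \sqrt{\frac{1}{24} \left(-21\right)}\right) + 837} = \frac{1}{\left(-6 + 5 \sqrt{- \frac{7}{8}}\right) + 837} = \frac{1}{\left(-6 + 5 \frac{i \sqrt{14}}{4}\right) + 837} = \frac{1}{\left(-6 + \frac{5 i \sqrt{14}}{4}\right) + 837} = \frac{1}{831 + \frac{5 i \sqrt{14}}{4}}$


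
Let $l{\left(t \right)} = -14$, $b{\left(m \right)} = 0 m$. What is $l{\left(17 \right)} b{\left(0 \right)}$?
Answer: $0$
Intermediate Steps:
$b{\left(m \right)} = 0$
$l{\left(17 \right)} b{\left(0 \right)} = \left(-14\right) 0 = 0$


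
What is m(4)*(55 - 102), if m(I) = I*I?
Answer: -752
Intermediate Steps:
m(I) = I**2
m(4)*(55 - 102) = 4**2*(55 - 102) = 16*(-47) = -752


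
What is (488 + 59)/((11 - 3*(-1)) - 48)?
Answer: -547/34 ≈ -16.088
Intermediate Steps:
(488 + 59)/((11 - 3*(-1)) - 48) = 547/((11 + 3) - 48) = 547/(14 - 48) = 547/(-34) = 547*(-1/34) = -547/34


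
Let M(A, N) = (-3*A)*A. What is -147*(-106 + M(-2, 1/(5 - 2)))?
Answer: 17346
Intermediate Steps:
M(A, N) = -3*A²
-147*(-106 + M(-2, 1/(5 - 2))) = -147*(-106 - 3*(-2)²) = -147*(-106 - 3*4) = -147*(-106 - 12) = -147*(-118) = 17346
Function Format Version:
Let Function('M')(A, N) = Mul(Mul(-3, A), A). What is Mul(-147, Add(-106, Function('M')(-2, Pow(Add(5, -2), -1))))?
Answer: 17346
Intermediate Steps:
Function('M')(A, N) = Mul(-3, Pow(A, 2))
Mul(-147, Add(-106, Function('M')(-2, Pow(Add(5, -2), -1)))) = Mul(-147, Add(-106, Mul(-3, Pow(-2, 2)))) = Mul(-147, Add(-106, Mul(-3, 4))) = Mul(-147, Add(-106, -12)) = Mul(-147, -118) = 17346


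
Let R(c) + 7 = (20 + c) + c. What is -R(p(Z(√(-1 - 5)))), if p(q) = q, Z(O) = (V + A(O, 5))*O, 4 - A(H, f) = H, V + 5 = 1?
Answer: -25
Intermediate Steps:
V = -4 (V = -5 + 1 = -4)
A(H, f) = 4 - H
Z(O) = -O² (Z(O) = (-4 + (4 - O))*O = (-O)*O = -O²)
R(c) = 13 + 2*c (R(c) = -7 + ((20 + c) + c) = -7 + (20 + 2*c) = 13 + 2*c)
-R(p(Z(√(-1 - 5)))) = -(13 + 2*(-(√(-1 - 5))²)) = -(13 + 2*(-(√(-6))²)) = -(13 + 2*(-(I*√6)²)) = -(13 + 2*(-1*(-6))) = -(13 + 2*6) = -(13 + 12) = -1*25 = -25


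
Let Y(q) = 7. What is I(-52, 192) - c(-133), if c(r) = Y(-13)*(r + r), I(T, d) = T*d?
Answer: -8122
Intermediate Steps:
c(r) = 14*r (c(r) = 7*(r + r) = 7*(2*r) = 14*r)
I(-52, 192) - c(-133) = -52*192 - 14*(-133) = -9984 - 1*(-1862) = -9984 + 1862 = -8122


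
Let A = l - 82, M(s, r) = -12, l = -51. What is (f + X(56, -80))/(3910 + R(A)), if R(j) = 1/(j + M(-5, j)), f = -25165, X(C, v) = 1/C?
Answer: -204339655/31749144 ≈ -6.4361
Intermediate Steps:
A = -133 (A = -51 - 82 = -133)
R(j) = 1/(-12 + j) (R(j) = 1/(j - 12) = 1/(-12 + j))
(f + X(56, -80))/(3910 + R(A)) = (-25165 + 1/56)/(3910 + 1/(-12 - 133)) = (-25165 + 1/56)/(3910 + 1/(-145)) = -1409239/(56*(3910 - 1/145)) = -1409239/(56*566949/145) = -1409239/56*145/566949 = -204339655/31749144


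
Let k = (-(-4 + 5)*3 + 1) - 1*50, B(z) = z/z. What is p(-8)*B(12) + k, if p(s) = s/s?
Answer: -51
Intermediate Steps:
p(s) = 1
B(z) = 1
k = -52 (k = (-1*1*3 + 1) - 50 = (-1*3 + 1) - 50 = (-3 + 1) - 50 = -2 - 50 = -52)
p(-8)*B(12) + k = 1*1 - 52 = 1 - 52 = -51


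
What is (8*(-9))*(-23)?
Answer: 1656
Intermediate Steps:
(8*(-9))*(-23) = -72*(-23) = 1656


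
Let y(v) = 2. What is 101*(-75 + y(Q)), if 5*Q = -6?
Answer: -7373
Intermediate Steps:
Q = -6/5 (Q = (⅕)*(-6) = -6/5 ≈ -1.2000)
101*(-75 + y(Q)) = 101*(-75 + 2) = 101*(-73) = -7373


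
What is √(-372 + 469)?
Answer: √97 ≈ 9.8489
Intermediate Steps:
√(-372 + 469) = √97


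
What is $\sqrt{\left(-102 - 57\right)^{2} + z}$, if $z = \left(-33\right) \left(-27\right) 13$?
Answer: $192$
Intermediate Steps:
$z = 11583$ ($z = 891 \cdot 13 = 11583$)
$\sqrt{\left(-102 - 57\right)^{2} + z} = \sqrt{\left(-102 - 57\right)^{2} + 11583} = \sqrt{\left(-159\right)^{2} + 11583} = \sqrt{25281 + 11583} = \sqrt{36864} = 192$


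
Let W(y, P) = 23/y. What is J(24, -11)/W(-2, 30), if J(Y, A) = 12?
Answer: -24/23 ≈ -1.0435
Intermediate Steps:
J(24, -11)/W(-2, 30) = 12/((23/(-2))) = 12/((23*(-½))) = 12/(-23/2) = 12*(-2/23) = -24/23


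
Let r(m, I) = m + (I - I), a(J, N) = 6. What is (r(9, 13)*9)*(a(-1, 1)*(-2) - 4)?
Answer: -1296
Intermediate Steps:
r(m, I) = m (r(m, I) = m + 0 = m)
(r(9, 13)*9)*(a(-1, 1)*(-2) - 4) = (9*9)*(6*(-2) - 4) = 81*(-12 - 4) = 81*(-16) = -1296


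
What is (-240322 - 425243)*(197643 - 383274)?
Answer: 123549496515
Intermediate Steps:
(-240322 - 425243)*(197643 - 383274) = -665565*(-185631) = 123549496515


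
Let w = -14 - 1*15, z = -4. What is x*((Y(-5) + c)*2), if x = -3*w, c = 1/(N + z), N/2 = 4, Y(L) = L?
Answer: -1653/2 ≈ -826.50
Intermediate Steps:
w = -29 (w = -14 - 15 = -29)
N = 8 (N = 2*4 = 8)
c = 1/4 (c = 1/(8 - 4) = 1/4 ≈ 0.25000)
x = 87 (x = -3*(-29) = 87)
x*((Y(-5) + c)*2) = 87*((-5 + 1/4)*2) = 87*(-19/4*2) = 87*(-19/2) = -1653/2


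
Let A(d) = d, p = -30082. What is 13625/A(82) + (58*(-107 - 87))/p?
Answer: 205394957/1233362 ≈ 166.53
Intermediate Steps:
13625/A(82) + (58*(-107 - 87))/p = 13625/82 + (58*(-107 - 87))/(-30082) = 13625*(1/82) + (58*(-194))*(-1/30082) = 13625/82 - 11252*(-1/30082) = 13625/82 + 5626/15041 = 205394957/1233362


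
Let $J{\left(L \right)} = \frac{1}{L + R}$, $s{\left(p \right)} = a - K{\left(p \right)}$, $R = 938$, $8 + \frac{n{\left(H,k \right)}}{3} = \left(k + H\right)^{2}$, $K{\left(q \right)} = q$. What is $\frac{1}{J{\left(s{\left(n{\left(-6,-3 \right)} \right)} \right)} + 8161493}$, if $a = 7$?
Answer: $\frac{726}{5925243919} \approx 1.2253 \cdot 10^{-7}$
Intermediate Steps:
$n{\left(H,k \right)} = -24 + 3 \left(H + k\right)^{2}$ ($n{\left(H,k \right)} = -24 + 3 \left(k + H\right)^{2} = -24 + 3 \left(H + k\right)^{2}$)
$s{\left(p \right)} = 7 - p$
$J{\left(L \right)} = \frac{1}{938 + L}$ ($J{\left(L \right)} = \frac{1}{L + 938} = \frac{1}{938 + L}$)
$\frac{1}{J{\left(s{\left(n{\left(-6,-3 \right)} \right)} \right)} + 8161493} = \frac{1}{\frac{1}{938 + \left(7 - \left(-24 + 3 \left(-6 - 3\right)^{2}\right)\right)} + 8161493} = \frac{1}{\frac{1}{938 + \left(7 - \left(-24 + 3 \left(-9\right)^{2}\right)\right)} + 8161493} = \frac{1}{\frac{1}{938 + \left(7 - \left(-24 + 3 \cdot 81\right)\right)} + 8161493} = \frac{1}{\frac{1}{938 + \left(7 - \left(-24 + 243\right)\right)} + 8161493} = \frac{1}{\frac{1}{938 + \left(7 - 219\right)} + 8161493} = \frac{1}{\frac{1}{938 - 212} + 8161493} = \frac{1}{\frac{1}{726} + 8161493} = \frac{1}{\frac{5925243919}{726}} = \frac{726}{5925243919}$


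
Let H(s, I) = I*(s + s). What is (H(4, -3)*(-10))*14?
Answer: 3360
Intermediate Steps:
H(s, I) = 2*I*s (H(s, I) = I*(2*s) = 2*I*s)
(H(4, -3)*(-10))*14 = ((2*(-3)*4)*(-10))*14 = -24*(-10)*14 = 240*14 = 3360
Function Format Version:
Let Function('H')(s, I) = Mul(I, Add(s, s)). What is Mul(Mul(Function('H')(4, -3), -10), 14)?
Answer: 3360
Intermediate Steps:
Function('H')(s, I) = Mul(2, I, s) (Function('H')(s, I) = Mul(I, Mul(2, s)) = Mul(2, I, s))
Mul(Mul(Function('H')(4, -3), -10), 14) = Mul(Mul(Mul(2, -3, 4), -10), 14) = Mul(Mul(-24, -10), 14) = Mul(240, 14) = 3360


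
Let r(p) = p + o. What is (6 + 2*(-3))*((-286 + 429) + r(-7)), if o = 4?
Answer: 0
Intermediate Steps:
r(p) = 4 + p (r(p) = p + 4 = 4 + p)
(6 + 2*(-3))*((-286 + 429) + r(-7)) = (6 + 2*(-3))*((-286 + 429) + (4 - 7)) = (6 - 6)*(143 - 3) = 0*140 = 0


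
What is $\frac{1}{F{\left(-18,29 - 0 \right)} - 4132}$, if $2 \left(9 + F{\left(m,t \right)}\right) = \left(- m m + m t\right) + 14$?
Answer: $- \frac{1}{4557} \approx -0.00021944$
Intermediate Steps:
$F{\left(m,t \right)} = -2 - \frac{m^{2}}{2} + \frac{m t}{2}$ ($F{\left(m,t \right)} = -9 + \frac{\left(- m m + m t\right) + 14}{2} = -9 + \frac{\left(- m^{2} + m t\right) + 14}{2} = -9 + \frac{14 - m^{2} + m t}{2} = -9 + \left(7 - \frac{m^{2}}{2} + \frac{m t}{2}\right) = -2 - \frac{m^{2}}{2} + \frac{m t}{2}$)
$\frac{1}{F{\left(-18,29 - 0 \right)} - 4132} = \frac{1}{\left(-2 - \frac{\left(-18\right)^{2}}{2} + \frac{1}{2} \left(-18\right) \left(29 - 0\right)\right) - 4132} = \frac{1}{\left(-2 - 162 + \frac{1}{2} \left(-18\right) \left(29 + 0\right)\right) - 4132} = \frac{1}{\left(-2 - 162 + \frac{1}{2} \left(-18\right) 29\right) - 4132} = \frac{1}{\left(-2 - 162 - 261\right) - 4132} = \frac{1}{-425 - 4132} = \frac{1}{-4557} = - \frac{1}{4557}$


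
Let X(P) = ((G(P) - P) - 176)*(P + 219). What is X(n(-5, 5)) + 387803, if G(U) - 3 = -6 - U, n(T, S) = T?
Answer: 351637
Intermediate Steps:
G(U) = -3 - U (G(U) = 3 + (-6 - U) = -3 - U)
X(P) = (-179 - 2*P)*(219 + P) (X(P) = (((-3 - P) - P) - 176)*(P + 219) = ((-3 - 2*P) - 176)*(219 + P) = (-179 - 2*P)*(219 + P))
X(n(-5, 5)) + 387803 = (-39201 - 617*(-5) - 2*(-5)²) + 387803 = (-39201 + 3085 - 2*25) + 387803 = (-39201 + 3085 - 50) + 387803 = -36166 + 387803 = 351637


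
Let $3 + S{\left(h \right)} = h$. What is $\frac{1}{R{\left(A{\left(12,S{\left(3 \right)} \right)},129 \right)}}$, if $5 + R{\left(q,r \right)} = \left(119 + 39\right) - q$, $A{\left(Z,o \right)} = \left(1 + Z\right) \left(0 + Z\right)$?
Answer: $- \frac{1}{3} \approx -0.33333$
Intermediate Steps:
$S{\left(h \right)} = -3 + h$
$A{\left(Z,o \right)} = Z \left(1 + Z\right)$ ($A{\left(Z,o \right)} = \left(1 + Z\right) Z = Z \left(1 + Z\right)$)
$R{\left(q,r \right)} = 153 - q$ ($R{\left(q,r \right)} = -5 - \left(-158 + q\right) = 153 - q$)
$\frac{1}{R{\left(A{\left(12,S{\left(3 \right)} \right)},129 \right)}} = \frac{1}{153 - 12 \left(1 + 12\right)} = \frac{1}{153 - 12 \cdot 13} = \frac{1}{153 - 156} = \frac{1}{-3} = - \frac{1}{3}$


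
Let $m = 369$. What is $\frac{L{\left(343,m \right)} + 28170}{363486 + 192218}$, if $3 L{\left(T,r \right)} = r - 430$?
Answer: $\frac{84449}{1667112} \approx 0.050656$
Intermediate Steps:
$L{\left(T,r \right)} = - \frac{430}{3} + \frac{r}{3}$ ($L{\left(T,r \right)} = \frac{r - 430}{3} = \frac{-430 + r}{3} = - \frac{430}{3} + \frac{r}{3}$)
$\frac{L{\left(343,m \right)} + 28170}{363486 + 192218} = \frac{\left(- \frac{430}{3} + \frac{1}{3} \cdot 369\right) + 28170}{363486 + 192218} = \frac{\left(- \frac{430}{3} + 123\right) + 28170}{555704} = \left(- \frac{61}{3} + 28170\right) \frac{1}{555704} = \frac{84449}{3} \cdot \frac{1}{555704} = \frac{84449}{1667112}$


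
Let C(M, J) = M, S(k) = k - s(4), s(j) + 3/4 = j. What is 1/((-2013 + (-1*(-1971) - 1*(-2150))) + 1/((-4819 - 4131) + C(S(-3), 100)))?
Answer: 35825/75519096 ≈ 0.00047438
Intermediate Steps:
s(j) = -¾ + j
S(k) = -13/4 + k (S(k) = k - (-¾ + 4) = k - 1*13/4 = k - 13/4 = -13/4 + k)
1/((-2013 + (-1*(-1971) - 1*(-2150))) + 1/((-4819 - 4131) + C(S(-3), 100))) = 1/((-2013 + (-1*(-1971) - 1*(-2150))) + 1/((-4819 - 4131) + (-13/4 - 3))) = 1/((-2013 + (1971 + 2150)) + 1/(-8950 - 25/4)) = 1/((-2013 + 4121) + 1/(-35825/4)) = 1/(2108 - 4/35825) = 1/(75519096/35825) = 35825/75519096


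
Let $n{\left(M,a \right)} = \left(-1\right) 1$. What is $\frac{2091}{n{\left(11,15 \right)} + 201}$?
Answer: $\frac{2091}{200} \approx 10.455$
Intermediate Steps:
$n{\left(M,a \right)} = -1$
$\frac{2091}{n{\left(11,15 \right)} + 201} = \frac{2091}{-1 + 201} = \frac{2091}{200}$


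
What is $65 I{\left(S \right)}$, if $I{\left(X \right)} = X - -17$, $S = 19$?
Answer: $2340$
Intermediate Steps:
$I{\left(X \right)} = 17 + X$ ($I{\left(X \right)} = X + 17 = 17 + X$)
$65 I{\left(S \right)} = 65 \left(17 + 19\right) = 65 \cdot 36 = 2340$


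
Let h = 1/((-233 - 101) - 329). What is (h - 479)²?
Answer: 100855786084/439569 ≈ 2.2944e+5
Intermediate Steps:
h = -1/663 (h = 1/(-334 - 329) = 1/(-663) = -1/663 ≈ -0.0015083)
(h - 479)² = (-1/663 - 479)² = (-317578/663)² = 100855786084/439569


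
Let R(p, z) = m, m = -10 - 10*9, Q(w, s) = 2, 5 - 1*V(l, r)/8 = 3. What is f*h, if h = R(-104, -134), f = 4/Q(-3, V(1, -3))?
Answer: -200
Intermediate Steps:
V(l, r) = 16 (V(l, r) = 40 - 8*3 = 40 - 24 = 16)
f = 2 (f = 4/2 = 4*(½) = 2)
m = -100 (m = -10 - 90 = -100)
R(p, z) = -100
h = -100
f*h = 2*(-100) = -200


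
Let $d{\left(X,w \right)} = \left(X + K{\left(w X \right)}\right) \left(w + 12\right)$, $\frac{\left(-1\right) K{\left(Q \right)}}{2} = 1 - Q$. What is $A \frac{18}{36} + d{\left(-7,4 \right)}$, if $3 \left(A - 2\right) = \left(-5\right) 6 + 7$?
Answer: $- \frac{6257}{6} \approx -1042.8$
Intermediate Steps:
$K{\left(Q \right)} = -2 + 2 Q$ ($K{\left(Q \right)} = - 2 \left(1 - Q\right) = -2 + 2 Q$)
$A = - \frac{17}{3}$ ($A = 2 + \frac{\left(-5\right) 6 + 7}{3} = 2 + \frac{-30 + 7}{3} = 2 + \frac{1}{3} \left(-23\right) = 2 - \frac{23}{3} = - \frac{17}{3} \approx -5.6667$)
$d{\left(X,w \right)} = \left(12 + w\right) \left(-2 + X + 2 X w\right)$ ($d{\left(X,w \right)} = \left(X + \left(-2 + 2 w X\right)\right) \left(w + 12\right) = \left(X + \left(-2 + 2 X w\right)\right) \left(12 + w\right) = \left(-2 + X + 2 X w\right) \left(12 + w\right) = \left(12 + w\right) \left(-2 + X + 2 X w\right)$)
$A \frac{18}{36} + d{\left(-7,4 \right)} = - \frac{17 \cdot \frac{18}{36}}{3} + \left(-24 + 12 \left(-7\right) + 2 \cdot 4 \left(-1 - 28\right) + 25 \left(-7\right) 4\right) = - \frac{17 \cdot 18 \cdot \frac{1}{36}}{3} - \left(808 - 8 \left(-1 - 28\right)\right) = \left(- \frac{17}{3}\right) \frac{1}{2} - \left(808 + 232\right) = - \frac{17}{6} - 1040 = - \frac{6257}{6}$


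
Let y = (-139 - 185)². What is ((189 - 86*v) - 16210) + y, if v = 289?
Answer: 64101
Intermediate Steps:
y = 104976 (y = (-324)² = 104976)
((189 - 86*v) - 16210) + y = ((189 - 86*289) - 16210) + 104976 = ((189 - 24854) - 16210) + 104976 = (-24665 - 16210) + 104976 = -40875 + 104976 = 64101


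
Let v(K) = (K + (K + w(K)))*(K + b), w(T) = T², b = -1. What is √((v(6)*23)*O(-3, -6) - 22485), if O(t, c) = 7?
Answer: 3*√1795 ≈ 127.10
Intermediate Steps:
v(K) = (-1 + K)*(K² + 2*K) (v(K) = (K + (K + K²))*(K - 1) = (K² + 2*K)*(-1 + K) = (-1 + K)*(K² + 2*K))
√((v(6)*23)*O(-3, -6) - 22485) = √(((6*(-2 + 6 + 6²))*23)*7 - 22485) = √(((6*(-2 + 6 + 36))*23)*7 - 22485) = √(((6*40)*23)*7 - 22485) = √((240*23)*7 - 22485) = √(5520*7 - 22485) = √(38640 - 22485) = √16155 = 3*√1795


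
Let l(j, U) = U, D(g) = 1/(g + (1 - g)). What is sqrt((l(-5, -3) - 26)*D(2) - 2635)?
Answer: 6*I*sqrt(74) ≈ 51.614*I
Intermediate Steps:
D(g) = 1 (D(g) = 1/1 = 1)
sqrt((l(-5, -3) - 26)*D(2) - 2635) = sqrt((-3 - 26)*1 - 2635) = sqrt(-29*1 - 2635) = sqrt(-29 - 2635) = sqrt(-2664) = 6*I*sqrt(74)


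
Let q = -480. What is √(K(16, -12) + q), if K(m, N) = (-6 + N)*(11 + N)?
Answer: I*√462 ≈ 21.494*I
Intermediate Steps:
√(K(16, -12) + q) = √((-66 + (-12)² + 5*(-12)) - 480) = √((-66 + 144 - 60) - 480) = √(18 - 480) = √(-462) = I*√462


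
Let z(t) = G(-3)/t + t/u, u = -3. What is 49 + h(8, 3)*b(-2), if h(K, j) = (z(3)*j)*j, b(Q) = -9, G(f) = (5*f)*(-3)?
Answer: -1085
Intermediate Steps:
G(f) = -15*f
z(t) = 45/t - t/3 (z(t) = (-15*(-3))/t + t/(-3) = 45/t + t*(-1/3) = 45/t - t/3)
h(K, j) = 14*j**2 (h(K, j) = ((45/3 - 1/3*3)*j)*j = ((45*(1/3) - 1)*j)*j = ((15 - 1)*j)*j = (14*j)*j = 14*j**2)
49 + h(8, 3)*b(-2) = 49 + (14*3**2)*(-9) = 49 + (14*9)*(-9) = 49 + 126*(-9) = 49 - 1134 = -1085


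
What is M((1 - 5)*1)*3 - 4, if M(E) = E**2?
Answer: 44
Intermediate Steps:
M((1 - 5)*1)*3 - 4 = ((1 - 5)*1)**2*3 - 4 = (-4*1)**2*3 - 4 = (-4)**2*3 - 4 = 16*3 - 4 = 48 - 4 = 44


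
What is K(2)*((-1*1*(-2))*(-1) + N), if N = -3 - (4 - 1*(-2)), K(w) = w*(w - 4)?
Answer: 44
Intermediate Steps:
K(w) = w*(-4 + w)
N = -9 (N = -3 - (4 + 2) = -3 - 1*6 = -3 - 6 = -9)
K(2)*((-1*1*(-2))*(-1) + N) = (2*(-4 + 2))*((-1*1*(-2))*(-1) - 9) = (2*(-2))*(-1*(-2)*(-1) - 9) = -4*(2*(-1) - 9) = -4*(-2 - 9) = -4*(-11) = 44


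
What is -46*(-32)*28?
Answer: 41216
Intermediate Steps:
-46*(-32)*28 = 1472*28 = 41216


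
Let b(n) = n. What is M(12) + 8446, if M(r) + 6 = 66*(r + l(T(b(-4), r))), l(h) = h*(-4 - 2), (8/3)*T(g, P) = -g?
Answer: 8638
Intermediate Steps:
T(g, P) = -3*g/8 (T(g, P) = 3*(-g)/8 = -3*g/8)
l(h) = -6*h (l(h) = h*(-6) = -6*h)
M(r) = -600 + 66*r (M(r) = -6 + 66*(r - (-9)*(-4)/4) = -6 + 66*(r - 6*3/2) = -6 + 66*(r - 9) = -6 + 66*(-9 + r) = -6 + (-594 + 66*r) = -600 + 66*r)
M(12) + 8446 = (-600 + 66*12) + 8446 = (-600 + 792) + 8446 = 192 + 8446 = 8638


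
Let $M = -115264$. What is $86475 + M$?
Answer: $-28789$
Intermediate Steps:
$86475 + M = 86475 - 115264 = -28789$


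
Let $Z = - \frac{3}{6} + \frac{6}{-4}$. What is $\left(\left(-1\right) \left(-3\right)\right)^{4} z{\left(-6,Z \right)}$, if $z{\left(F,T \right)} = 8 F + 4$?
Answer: $-3564$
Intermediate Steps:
$Z = -2$ ($Z = \left(-3\right) \frac{1}{6} + 6 \left(- \frac{1}{4}\right) = - \frac{1}{2} - \frac{3}{2} = -2$)
$z{\left(F,T \right)} = 4 + 8 F$
$\left(\left(-1\right) \left(-3\right)\right)^{4} z{\left(-6,Z \right)} = \left(\left(-1\right) \left(-3\right)\right)^{4} \left(4 + 8 \left(-6\right)\right) = 3^{4} \left(4 - 48\right) = 81 \left(-44\right) = -3564$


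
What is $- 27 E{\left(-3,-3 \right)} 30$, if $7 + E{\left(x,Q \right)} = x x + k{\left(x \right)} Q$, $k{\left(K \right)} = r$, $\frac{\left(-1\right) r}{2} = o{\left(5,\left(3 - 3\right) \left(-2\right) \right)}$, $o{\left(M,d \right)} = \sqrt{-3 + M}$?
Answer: $-1620 - 4860 \sqrt{2} \approx -8493.1$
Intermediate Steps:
$r = - 2 \sqrt{2}$ ($r = - 2 \sqrt{-3 + 5} = - 2 \sqrt{2} \approx -2.8284$)
$k{\left(K \right)} = - 2 \sqrt{2}$
$E{\left(x,Q \right)} = -7 + x^{2} - 2 Q \sqrt{2}$ ($E{\left(x,Q \right)} = -7 + \left(x x + - 2 \sqrt{2} Q\right) = -7 - \left(- x^{2} + 2 Q \sqrt{2}\right) = -7 + x^{2} - 2 Q \sqrt{2}$)
$- 27 E{\left(-3,-3 \right)} 30 = - 27 \left(-7 + \left(-3\right)^{2} - - 6 \sqrt{2}\right) 30 = - 27 \left(-7 + 9 + 6 \sqrt{2}\right) 30 = - 27 \left(2 + 6 \sqrt{2}\right) 30 = \left(-54 - 162 \sqrt{2}\right) 30 = -1620 - 4860 \sqrt{2}$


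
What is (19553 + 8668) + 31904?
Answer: 60125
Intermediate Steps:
(19553 + 8668) + 31904 = 28221 + 31904 = 60125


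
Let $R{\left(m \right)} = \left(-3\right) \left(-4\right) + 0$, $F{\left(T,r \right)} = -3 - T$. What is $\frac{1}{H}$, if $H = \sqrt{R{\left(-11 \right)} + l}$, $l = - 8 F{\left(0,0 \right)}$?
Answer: $\frac{1}{6} \approx 0.16667$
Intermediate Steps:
$l = 24$ ($l = - 8 \left(-3 - 0\right) = - 8 \left(-3 + 0\right) = \left(-8\right) \left(-3\right) = 24$)
$R{\left(m \right)} = 12$ ($R{\left(m \right)} = 12 + 0 = 12$)
$H = 6$ ($H = \sqrt{12 + 24} = \sqrt{36} = 6$)
$\frac{1}{H} = \frac{1}{6}$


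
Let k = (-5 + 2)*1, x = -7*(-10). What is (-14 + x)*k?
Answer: -168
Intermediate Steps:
x = 70
k = -3 (k = -3*1 = -3)
(-14 + x)*k = (-14 + 70)*(-3) = 56*(-3) = -168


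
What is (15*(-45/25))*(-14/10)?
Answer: 189/5 ≈ 37.800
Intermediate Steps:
(15*(-45/25))*(-14/10) = (15*(-45*1/25))*(-14*1/10) = (15*(-9/5))*(-7/5) = -27*(-7/5) = 189/5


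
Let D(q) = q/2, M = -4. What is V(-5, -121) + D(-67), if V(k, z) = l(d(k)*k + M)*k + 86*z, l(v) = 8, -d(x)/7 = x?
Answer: -20959/2 ≈ -10480.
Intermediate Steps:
d(x) = -7*x
V(k, z) = 8*k + 86*z
D(q) = q/2
V(-5, -121) + D(-67) = (8*(-5) + 86*(-121)) + (½)*(-67) = (-40 - 10406) - 67/2 = -10446 - 67/2 = -20959/2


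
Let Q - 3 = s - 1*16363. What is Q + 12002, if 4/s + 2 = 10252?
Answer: -22334748/5125 ≈ -4358.0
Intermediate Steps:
s = 2/5125 (s = 4/(-2 + 10252) = 4/10250 = 4*(1/10250) = 2/5125 ≈ 0.00039024)
Q = -83844998/5125 (Q = 3 + (2/5125 - 1*16363) = 3 + (2/5125 - 16363) = 3 - 83860373/5125 = -83844998/5125 ≈ -16360.)
Q + 12002 = -83844998/5125 + 12002 = -22334748/5125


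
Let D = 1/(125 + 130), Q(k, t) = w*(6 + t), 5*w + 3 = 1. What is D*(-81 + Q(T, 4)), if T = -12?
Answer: -1/3 ≈ -0.33333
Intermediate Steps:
w = -2/5 (w = -3/5 + (1/5)*1 = -3/5 + 1/5 = -2/5 ≈ -0.40000)
Q(k, t) = -12/5 - 2*t/5 (Q(k, t) = -2*(6 + t)/5 = -12/5 - 2*t/5)
D = 1/255 ≈ 0.0039216
D*(-81 + Q(T, 4)) = (-81 + (-12/5 - 2/5*4))/255 = (-81 + (-12/5 - 8/5))/255 = (-81 - 4)/255 = (1/255)*(-85) = -1/3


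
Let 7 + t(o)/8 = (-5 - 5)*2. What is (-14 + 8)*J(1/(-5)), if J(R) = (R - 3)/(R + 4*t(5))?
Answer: -96/4321 ≈ -0.022217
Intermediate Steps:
t(o) = -216 (t(o) = -56 + 8*((-5 - 5)*2) = -56 + 8*(-10*2) = -56 + 8*(-20) = -56 - 160 = -216)
J(R) = (-3 + R)/(-864 + R) (J(R) = (R - 3)/(R + 4*(-216)) = (-3 + R)/(R - 864) = (-3 + R)/(-864 + R))
(-14 + 8)*J(1/(-5)) = (-14 + 8)*((-3 + 1/(-5))/(-864 + 1/(-5))) = -6*(-3 - 1/5)/(-864 - 1/5) = -6*(-16)/((-4321/5)*5) = -(-30)*(-16)/(4321*5) = -6*16/4321 = -96/4321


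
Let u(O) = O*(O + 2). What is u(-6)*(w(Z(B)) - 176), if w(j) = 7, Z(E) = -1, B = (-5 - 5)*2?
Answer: -4056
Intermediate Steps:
B = -20 (B = -10*2 = -20)
u(O) = O*(2 + O)
u(-6)*(w(Z(B)) - 176) = (-6*(2 - 6))*(7 - 176) = -6*(-4)*(-169) = 24*(-169) = -4056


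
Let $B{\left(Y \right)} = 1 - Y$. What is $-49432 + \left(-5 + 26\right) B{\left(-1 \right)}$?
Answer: $-49390$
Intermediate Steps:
$-49432 + \left(-5 + 26\right) B{\left(-1 \right)} = -49432 + \left(-5 + 26\right) \left(1 - -1\right) = -49432 + 21 \left(1 + 1\right) = -49432 + 21 \cdot 2 = -49432 + 42 = -49390$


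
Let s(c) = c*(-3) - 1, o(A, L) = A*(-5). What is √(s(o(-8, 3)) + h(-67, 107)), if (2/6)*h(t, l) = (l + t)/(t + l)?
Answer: I*√118 ≈ 10.863*I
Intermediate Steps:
h(t, l) = 3 (h(t, l) = 3*((l + t)/(t + l)) = 3*((l + t)/(l + t)) = 3*1 = 3)
o(A, L) = -5*A
s(c) = -1 - 3*c (s(c) = -3*c - 1 = -1 - 3*c)
√(s(o(-8, 3)) + h(-67, 107)) = √((-1 - (-15)*(-8)) + 3) = √((-1 - 3*40) + 3) = √((-1 - 120) + 3) = √(-121 + 3) = √(-118) = I*√118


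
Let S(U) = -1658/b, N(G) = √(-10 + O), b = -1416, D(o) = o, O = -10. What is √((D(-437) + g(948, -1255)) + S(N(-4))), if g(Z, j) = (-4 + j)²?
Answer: √198581394237/354 ≈ 1258.8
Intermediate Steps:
N(G) = 2*I*√5 (N(G) = √(-10 - 10) = √(-20) = 2*I*√5)
S(U) = 829/708 (S(U) = -1658/(-1416) = -1658*(-1/1416) = 829/708)
√((D(-437) + g(948, -1255)) + S(N(-4))) = √((-437 + (-4 - 1255)²) + 829/708) = √((-437 + (-1259)²) + 829/708) = √((-437 + 1585081) + 829/708) = √(1584644 + 829/708) = √(1121928781/708) = √198581394237/354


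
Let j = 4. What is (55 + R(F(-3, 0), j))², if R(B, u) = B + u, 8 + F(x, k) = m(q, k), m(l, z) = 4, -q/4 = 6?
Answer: 3025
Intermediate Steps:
q = -24 (q = -4*6 = -24)
F(x, k) = -4 (F(x, k) = -8 + 4 = -4)
(55 + R(F(-3, 0), j))² = (55 + (-4 + 4))² = (55 + 0)² = 55² = 3025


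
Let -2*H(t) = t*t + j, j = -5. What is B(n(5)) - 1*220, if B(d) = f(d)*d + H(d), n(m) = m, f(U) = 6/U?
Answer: -224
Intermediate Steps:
H(t) = 5/2 - t²/2 (H(t) = -(t*t - 5)/2 = -(t² - 5)/2 = -(-5 + t²)/2 = 5/2 - t²/2)
B(d) = 17/2 - d²/2 (B(d) = (6/d)*d + (5/2 - d²/2) = 6 + (5/2 - d²/2) = 17/2 - d²/2)
B(n(5)) - 1*220 = (17/2 - ½*5²) - 1*220 = (17/2 - ½*25) - 220 = (17/2 - 25/2) - 220 = -4 - 220 = -224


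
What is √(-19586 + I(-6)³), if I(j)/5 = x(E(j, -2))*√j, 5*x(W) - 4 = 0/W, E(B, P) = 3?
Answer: √(-19586 - 384*I*√6) ≈ 3.36 - 139.99*I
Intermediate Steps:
x(W) = ⅘ (x(W) = ⅘ + (0/W)/5 = ⅘ + (⅕)*0 = ⅘ + 0 = ⅘)
I(j) = 4*√j (I(j) = 5*(4*√j/5) = 4*√j)
√(-19586 + I(-6)³) = √(-19586 + (4*√(-6))³) = √(-19586 + (4*(I*√6))³) = √(-19586 + (4*I*√6)³) = √(-19586 - 384*I*√6)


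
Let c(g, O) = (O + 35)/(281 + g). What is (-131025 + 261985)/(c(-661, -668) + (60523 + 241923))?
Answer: 49764800/114930113 ≈ 0.43300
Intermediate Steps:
c(g, O) = (35 + O)/(281 + g)
(-131025 + 261985)/(c(-661, -668) + (60523 + 241923)) = (-131025 + 261985)/((35 - 668)/(281 - 661) + (60523 + 241923)) = 130960/(-633/(-380) + 302446) = 130960/(-1/380*(-633) + 302446) = 130960/(633/380 + 302446) = 130960/(114930113/380) = 130960*(380/114930113) = 49764800/114930113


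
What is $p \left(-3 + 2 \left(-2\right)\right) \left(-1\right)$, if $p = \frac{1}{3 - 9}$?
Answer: $- \frac{7}{6} \approx -1.1667$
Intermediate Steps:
$p = - \frac{1}{6}$ ($p = \frac{1}{-6} = - \frac{1}{6} \approx -0.16667$)
$p \left(-3 + 2 \left(-2\right)\right) \left(-1\right) = - \frac{-3 + 2 \left(-2\right)}{6} \left(-1\right) = - \frac{-3 - 4}{6} \left(-1\right) = \left(- \frac{1}{6}\right) \left(-7\right) \left(-1\right) = \frac{7}{6} \left(-1\right) = - \frac{7}{6}$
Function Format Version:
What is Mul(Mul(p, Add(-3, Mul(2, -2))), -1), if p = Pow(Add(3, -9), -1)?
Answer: Rational(-7, 6) ≈ -1.1667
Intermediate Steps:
p = Rational(-1, 6) (p = Pow(-6, -1) = Rational(-1, 6) ≈ -0.16667)
Mul(Mul(p, Add(-3, Mul(2, -2))), -1) = Mul(Mul(Rational(-1, 6), Add(-3, Mul(2, -2))), -1) = Mul(Mul(Rational(-1, 6), Add(-3, -4)), -1) = Mul(Mul(Rational(-1, 6), -7), -1) = Mul(Rational(7, 6), -1) = Rational(-7, 6)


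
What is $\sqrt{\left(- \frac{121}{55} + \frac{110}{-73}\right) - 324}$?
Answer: $\frac{i \sqrt{43658745}}{365} \approx 18.103 i$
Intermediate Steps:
$\sqrt{\left(- \frac{121}{55} + \frac{110}{-73}\right) - 324} = \sqrt{\left(\left(-121\right) \frac{1}{55} + 110 \left(- \frac{1}{73}\right)\right) - 324} = \sqrt{\left(- \frac{11}{5} - \frac{110}{73}\right) - 324} = \sqrt{- \frac{1353}{365} - 324} = \sqrt{- \frac{119613}{365}} = \frac{i \sqrt{43658745}}{365}$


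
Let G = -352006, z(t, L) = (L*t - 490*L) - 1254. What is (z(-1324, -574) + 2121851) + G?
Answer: 2809827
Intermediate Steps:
z(t, L) = -1254 - 490*L + L*t (z(t, L) = (-490*L + L*t) - 1254 = -1254 - 490*L + L*t)
(z(-1324, -574) + 2121851) + G = ((-1254 - 490*(-574) - 574*(-1324)) + 2121851) - 352006 = ((-1254 + 281260 + 759976) + 2121851) - 352006 = (1039982 + 2121851) - 352006 = 3161833 - 352006 = 2809827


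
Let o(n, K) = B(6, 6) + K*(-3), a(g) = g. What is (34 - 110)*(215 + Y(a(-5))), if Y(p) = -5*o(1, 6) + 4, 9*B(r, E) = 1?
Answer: -210976/9 ≈ -23442.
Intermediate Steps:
B(r, E) = ⅑ (B(r, E) = (⅑)*1 = ⅑)
o(n, K) = ⅑ - 3*K (o(n, K) = ⅑ + K*(-3) = ⅑ - 3*K)
Y(p) = 841/9 (Y(p) = -5*(⅑ - 3*6) + 4 = -5*(⅑ - 18) + 4 = -5*(-161/9) + 4 = 805/9 + 4 = 841/9)
(34 - 110)*(215 + Y(a(-5))) = (34 - 110)*(215 + 841/9) = -76*2776/9 = -210976/9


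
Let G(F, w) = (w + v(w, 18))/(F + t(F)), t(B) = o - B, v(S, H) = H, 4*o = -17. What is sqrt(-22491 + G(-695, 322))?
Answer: I*sqrt(22571) ≈ 150.24*I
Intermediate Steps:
o = -17/4 (o = (1/4)*(-17) = -17/4 ≈ -4.2500)
t(B) = -17/4 - B
G(F, w) = -72/17 - 4*w/17 (G(F, w) = (w + 18)/(F + (-17/4 - F)) = (18 + w)/(-17/4) = (18 + w)*(-4/17) = -72/17 - 4*w/17)
sqrt(-22491 + G(-695, 322)) = sqrt(-22491 + (-72/17 - 4/17*322)) = sqrt(-22491 + (-72/17 - 1288/17)) = sqrt(-22491 - 80) = sqrt(-22571) = I*sqrt(22571)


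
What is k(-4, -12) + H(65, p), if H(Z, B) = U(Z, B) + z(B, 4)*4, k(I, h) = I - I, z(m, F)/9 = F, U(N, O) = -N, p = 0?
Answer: 79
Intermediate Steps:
z(m, F) = 9*F
k(I, h) = 0
H(Z, B) = 144 - Z (H(Z, B) = -Z + (9*4)*4 = -Z + 36*4 = -Z + 144 = 144 - Z)
k(-4, -12) + H(65, p) = 0 + (144 - 1*65) = 0 + (144 - 65) = 0 + 79 = 79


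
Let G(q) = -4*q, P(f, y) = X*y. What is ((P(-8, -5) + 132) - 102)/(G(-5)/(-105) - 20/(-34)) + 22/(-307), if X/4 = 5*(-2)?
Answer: 12602323/21797 ≈ 578.17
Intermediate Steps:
X = -40 (X = 4*(5*(-2)) = 4*(-10) = -40)
P(f, y) = -40*y
((P(-8, -5) + 132) - 102)/(G(-5)/(-105) - 20/(-34)) + 22/(-307) = ((-40*(-5) + 132) - 102)/(-4*(-5)/(-105) - 20/(-34)) + 22/(-307) = ((200 + 132) - 102)/(20*(-1/105) - 20*(-1/34)) + 22*(-1/307) = (332 - 102)/(-4/21 + 10/17) - 22/307 = 230/(142/357) - 22/307 = 230*(357/142) - 22/307 = 41055/71 - 22/307 = 12602323/21797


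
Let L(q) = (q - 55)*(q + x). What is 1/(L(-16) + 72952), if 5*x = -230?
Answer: 1/77354 ≈ 1.2928e-5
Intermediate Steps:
x = -46 (x = (1/5)*(-230) = -46)
L(q) = (-55 + q)*(-46 + q) (L(q) = (q - 55)*(q - 46) = (-55 + q)*(-46 + q))
1/(L(-16) + 72952) = 1/((2530 + (-16)**2 - 101*(-16)) + 72952) = 1/((2530 + 256 + 1616) + 72952) = 1/(4402 + 72952) = 1/77354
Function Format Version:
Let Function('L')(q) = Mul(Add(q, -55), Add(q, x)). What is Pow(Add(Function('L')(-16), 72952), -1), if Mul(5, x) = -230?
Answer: Rational(1, 77354) ≈ 1.2928e-5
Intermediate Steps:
x = -46 (x = Mul(Rational(1, 5), -230) = -46)
Function('L')(q) = Mul(Add(-55, q), Add(-46, q)) (Function('L')(q) = Mul(Add(q, -55), Add(q, -46)) = Mul(Add(-55, q), Add(-46, q)))
Pow(Add(Function('L')(-16), 72952), -1) = Pow(Add(Add(2530, Pow(-16, 2), Mul(-101, -16)), 72952), -1) = Pow(Add(Add(2530, 256, 1616), 72952), -1) = Pow(Add(4402, 72952), -1) = Pow(77354, -1) = Rational(1, 77354)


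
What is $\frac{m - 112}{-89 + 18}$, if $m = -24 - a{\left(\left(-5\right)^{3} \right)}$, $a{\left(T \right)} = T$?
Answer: $\frac{11}{71} \approx 0.15493$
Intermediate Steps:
$m = 101$ ($m = -24 - \left(-5\right)^{3} = -24 - -125 = -24 + 125 = 101$)
$\frac{m - 112}{-89 + 18} = \frac{101 - 112}{-89 + 18} = - \frac{11}{-71} = \left(-11\right) \left(- \frac{1}{71}\right) = \frac{11}{71}$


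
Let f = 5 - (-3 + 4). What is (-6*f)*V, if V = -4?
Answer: 96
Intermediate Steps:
f = 4 (f = 5 - 1*1 = 5 - 1 = 4)
(-6*f)*V = -6*4*(-4) = -24*(-4) = 96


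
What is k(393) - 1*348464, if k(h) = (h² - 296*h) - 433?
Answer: -310776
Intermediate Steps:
k(h) = -433 + h² - 296*h
k(393) - 1*348464 = (-433 + 393² - 296*393) - 1*348464 = (-433 + 154449 - 116328) - 348464 = 37688 - 348464 = -310776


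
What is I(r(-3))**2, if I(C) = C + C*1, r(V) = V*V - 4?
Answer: 100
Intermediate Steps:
r(V) = -4 + V**2 (r(V) = V**2 - 4 = -4 + V**2)
I(C) = 2*C (I(C) = C + C = 2*C)
I(r(-3))**2 = (2*(-4 + (-3)**2))**2 = (2*(-4 + 9))**2 = (2*5)**2 = 10**2 = 100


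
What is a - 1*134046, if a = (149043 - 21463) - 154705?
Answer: -161171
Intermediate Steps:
a = -27125 (a = 127580 - 154705 = -27125)
a - 1*134046 = -27125 - 1*134046 = -27125 - 134046 = -161171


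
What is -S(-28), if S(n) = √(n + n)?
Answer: -2*I*√14 ≈ -7.4833*I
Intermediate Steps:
S(n) = √2*√n (S(n) = √(2*n) = √2*√n)
-S(-28) = -√2*√(-28) = -√2*2*I*√7 = -2*I*√14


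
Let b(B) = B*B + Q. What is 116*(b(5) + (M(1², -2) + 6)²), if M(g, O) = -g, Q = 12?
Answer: 7192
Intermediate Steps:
b(B) = 12 + B² (b(B) = B*B + 12 = B² + 12 = 12 + B²)
116*(b(5) + (M(1², -2) + 6)²) = 116*((12 + 5²) + (-1*1² + 6)²) = 116*((12 + 25) + (-1*1 + 6)²) = 116*(37 + (-1 + 6)²) = 116*(37 + 5²) = 116*(37 + 25) = 116*62 = 7192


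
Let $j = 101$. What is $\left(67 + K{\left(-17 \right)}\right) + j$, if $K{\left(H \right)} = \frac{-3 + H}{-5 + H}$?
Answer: $\frac{1858}{11} \approx 168.91$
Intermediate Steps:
$K{\left(H \right)} = \frac{-3 + H}{-5 + H}$
$\left(67 + K{\left(-17 \right)}\right) + j = \left(67 + \frac{-3 - 17}{-5 - 17}\right) + 101 = \left(67 + \frac{1}{-22} \left(-20\right)\right) + 101 = \left(67 - - \frac{10}{11}\right) + 101 = \left(67 + \frac{10}{11}\right) + 101 = \frac{747}{11} + 101 = \frac{1858}{11}$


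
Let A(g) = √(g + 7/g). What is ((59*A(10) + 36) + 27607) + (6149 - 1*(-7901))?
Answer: 41693 + 59*√1070/10 ≈ 41886.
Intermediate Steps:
((59*A(10) + 36) + 27607) + (6149 - 1*(-7901)) = ((59*√(10 + 7/10) + 36) + 27607) + (6149 - 1*(-7901)) = ((59*√(10 + 7*(⅒)) + 36) + 27607) + (6149 + 7901) = ((59*√(10 + 7/10) + 36) + 27607) + 14050 = ((59*√(107/10) + 36) + 27607) + 14050 = ((59*(√1070/10) + 36) + 27607) + 14050 = ((59*√1070/10 + 36) + 27607) + 14050 = ((36 + 59*√1070/10) + 27607) + 14050 = (27643 + 59*√1070/10) + 14050 = 41693 + 59*√1070/10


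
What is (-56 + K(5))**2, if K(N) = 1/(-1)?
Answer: 3249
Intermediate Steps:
K(N) = -1
(-56 + K(5))**2 = (-56 - 1)**2 = (-57)**2 = 3249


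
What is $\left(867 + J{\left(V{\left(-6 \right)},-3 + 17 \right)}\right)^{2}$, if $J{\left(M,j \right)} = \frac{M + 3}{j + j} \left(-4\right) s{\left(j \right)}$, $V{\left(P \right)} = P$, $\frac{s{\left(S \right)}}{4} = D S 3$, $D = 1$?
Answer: $881721$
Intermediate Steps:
$s{\left(S \right)} = 12 S$ ($s{\left(S \right)} = 4 \cdot 1 S 3 = 4 S 3 = 4 \cdot 3 S = 12 S$)
$J{\left(M,j \right)} = -72 - 24 M$ ($J{\left(M,j \right)} = \frac{M + 3}{j + j} \left(-4\right) 12 j = \frac{3 + M}{2 j} \left(-4\right) 12 j = - \frac{2 \left(3 + M\right)}{j} 12 j = -72 - 24 M$)
$\left(867 + J{\left(V{\left(-6 \right)},-3 + 17 \right)}\right)^{2} = \left(867 - -72\right)^{2} = \left(867 + \left(-72 + 144\right)\right)^{2} = \left(867 + 72\right)^{2} = 939^{2} = 881721$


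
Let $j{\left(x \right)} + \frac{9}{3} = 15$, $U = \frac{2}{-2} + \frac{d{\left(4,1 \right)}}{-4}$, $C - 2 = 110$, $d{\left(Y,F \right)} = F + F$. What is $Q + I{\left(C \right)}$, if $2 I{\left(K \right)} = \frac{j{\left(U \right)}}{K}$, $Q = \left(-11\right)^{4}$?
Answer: $\frac{819899}{56} \approx 14641.0$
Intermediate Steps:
$d{\left(Y,F \right)} = 2 F$
$Q = 14641$
$C = 112$ ($C = 2 + 110 = 112$)
$U = - \frac{3}{2}$ ($U = \frac{2}{-2} + \frac{2 \cdot 1}{-4} = 2 \left(- \frac{1}{2}\right) + 2 \left(- \frac{1}{4}\right) = -1 - \frac{1}{2} = - \frac{3}{2} \approx -1.5$)
$j{\left(x \right)} = 12$ ($j{\left(x \right)} = -3 + 15 = 12$)
$I{\left(K \right)} = \frac{6}{K}$ ($I{\left(K \right)} = \frac{12 \frac{1}{K}}{2} = \frac{6}{K}$)
$Q + I{\left(C \right)} = 14641 + \frac{6}{112} = 14641 + 6 \cdot \frac{1}{112} = 14641 + \frac{3}{56} = \frac{819899}{56}$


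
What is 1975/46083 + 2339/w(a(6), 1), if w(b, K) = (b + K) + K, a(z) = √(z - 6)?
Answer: 107792087/92166 ≈ 1169.5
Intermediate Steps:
a(z) = √(-6 + z)
w(b, K) = b + 2*K (w(b, K) = (K + b) + K = b + 2*K)
1975/46083 + 2339/w(a(6), 1) = 1975/46083 + 2339/(√(-6 + 6) + 2*1) = 1975*(1/46083) + 2339/(√0 + 2) = 1975/46083 + 2339/(0 + 2) = 1975/46083 + 2339/2 = 107792087/92166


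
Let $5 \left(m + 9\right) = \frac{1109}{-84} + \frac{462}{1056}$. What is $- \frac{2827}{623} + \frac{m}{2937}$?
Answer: $- \frac{22409249}{4934160} \approx -4.5417$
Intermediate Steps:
$m = - \frac{19409}{1680}$ ($m = -9 + \frac{\frac{1109}{-84} + \frac{462}{1056}}{5} = -9 + \frac{1109 \left(- \frac{1}{84}\right) + 462 \cdot \frac{1}{1056}}{5} = -9 + \frac{- \frac{1109}{84} + \frac{7}{16}}{5} = -9 + \frac{1}{5} \left(- \frac{4289}{336}\right) = -9 - \frac{4289}{1680} = - \frac{19409}{1680} \approx -11.553$)
$- \frac{2827}{623} + \frac{m}{2937} = - \frac{2827}{623} - \frac{19409}{1680 \cdot 2937} = \left(-2827\right) \frac{1}{623} - \frac{19409}{4934160} = - \frac{2827}{623} - \frac{19409}{4934160} = - \frac{22409249}{4934160}$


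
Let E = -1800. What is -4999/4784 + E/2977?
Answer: -1807171/1095536 ≈ -1.6496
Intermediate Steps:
-4999/4784 + E/2977 = -4999/4784 - 1800/2977 = -1807171/1095536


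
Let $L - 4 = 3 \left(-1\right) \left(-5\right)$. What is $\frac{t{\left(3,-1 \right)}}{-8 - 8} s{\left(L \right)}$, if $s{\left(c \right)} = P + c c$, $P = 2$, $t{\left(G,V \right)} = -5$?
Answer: $\frac{1815}{16} \approx 113.44$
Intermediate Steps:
$L = 19$ ($L = 4 + 3 \left(-1\right) \left(-5\right) = 4 - -15 = 4 + 15 = 19$)
$s{\left(c \right)} = 2 + c^{2}$ ($s{\left(c \right)} = 2 + c c = 2 + c^{2}$)
$\frac{t{\left(3,-1 \right)}}{-8 - 8} s{\left(L \right)} = \frac{1}{-8 - 8} \left(-5\right) \left(2 + 19^{2}\right) = \frac{1}{-16} \left(-5\right) \left(2 + 361\right) = \left(- \frac{1}{16}\right) \left(-5\right) 363 = \frac{5}{16} \cdot 363 = \frac{1815}{16}$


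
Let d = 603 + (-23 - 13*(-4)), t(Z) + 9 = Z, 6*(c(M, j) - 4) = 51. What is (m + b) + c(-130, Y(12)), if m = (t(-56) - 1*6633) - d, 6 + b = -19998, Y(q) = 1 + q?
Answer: -54643/2 ≈ -27322.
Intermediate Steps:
c(M, j) = 25/2 (c(M, j) = 4 + (⅙)*51 = 4 + 17/2 = 25/2)
t(Z) = -9 + Z
b = -20004 (b = -6 - 19998 = -20004)
d = 632 (d = 603 + (-23 + 52) = 603 + 29 = 632)
m = -7330 (m = ((-9 - 56) - 1*6633) - 1*632 = (-65 - 6633) - 632 = -6698 - 632 = -7330)
(m + b) + c(-130, Y(12)) = (-7330 - 20004) + 25/2 = -27334 + 25/2 = -54643/2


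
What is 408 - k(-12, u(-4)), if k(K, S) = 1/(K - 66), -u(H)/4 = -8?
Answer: 31825/78 ≈ 408.01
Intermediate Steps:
u(H) = 32 (u(H) = -4*(-8) = 32)
k(K, S) = 1/(-66 + K)
408 - k(-12, u(-4)) = 408 - 1/(-66 - 12) = 408 - 1/(-78) = 408 - 1*(-1/78) = 408 + 1/78 = 31825/78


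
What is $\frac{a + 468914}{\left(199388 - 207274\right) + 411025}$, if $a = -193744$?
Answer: $\frac{275170}{403139} \approx 0.68257$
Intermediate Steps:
$\frac{a + 468914}{\left(199388 - 207274\right) + 411025} = \frac{-193744 + 468914}{\left(199388 - 207274\right) + 411025} = \frac{275170}{-7886 + 411025} = \frac{275170}{403139}$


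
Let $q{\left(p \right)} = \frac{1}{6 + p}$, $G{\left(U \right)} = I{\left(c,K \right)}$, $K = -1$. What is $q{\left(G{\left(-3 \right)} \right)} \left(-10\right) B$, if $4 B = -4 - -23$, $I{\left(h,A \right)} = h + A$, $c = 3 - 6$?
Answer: $- \frac{95}{4} \approx -23.75$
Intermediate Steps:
$c = -3$ ($c = 3 - 6 = -3$)
$I{\left(h,A \right)} = A + h$
$G{\left(U \right)} = -4$ ($G{\left(U \right)} = -1 - 3 = -4$)
$B = \frac{19}{4}$ ($B = \frac{-4 - -23}{4} = \frac{-4 + 23}{4} = \frac{1}{4} \cdot 19 = \frac{19}{4} \approx 4.75$)
$q{\left(G{\left(-3 \right)} \right)} \left(-10\right) B = \frac{1}{6 - 4} \left(-10\right) \frac{19}{4} = \frac{1}{2} \left(-10\right) \frac{19}{4} = \left(-5\right) \frac{19}{4} = - \frac{95}{4}$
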